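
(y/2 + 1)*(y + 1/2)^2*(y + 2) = y^4/2 + 5*y^3/2 + 33*y^2/8 + 5*y/2 + 1/2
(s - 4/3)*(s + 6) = s^2 + 14*s/3 - 8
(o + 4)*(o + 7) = o^2 + 11*o + 28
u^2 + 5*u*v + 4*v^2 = (u + v)*(u + 4*v)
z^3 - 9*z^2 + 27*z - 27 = (z - 3)^3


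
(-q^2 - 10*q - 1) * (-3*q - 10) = 3*q^3 + 40*q^2 + 103*q + 10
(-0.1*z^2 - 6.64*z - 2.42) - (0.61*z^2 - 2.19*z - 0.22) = -0.71*z^2 - 4.45*z - 2.2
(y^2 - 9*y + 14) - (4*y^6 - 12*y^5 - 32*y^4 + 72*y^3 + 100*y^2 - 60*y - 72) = -4*y^6 + 12*y^5 + 32*y^4 - 72*y^3 - 99*y^2 + 51*y + 86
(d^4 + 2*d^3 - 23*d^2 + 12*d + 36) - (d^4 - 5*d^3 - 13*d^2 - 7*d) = 7*d^3 - 10*d^2 + 19*d + 36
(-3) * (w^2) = -3*w^2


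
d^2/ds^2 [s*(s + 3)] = 2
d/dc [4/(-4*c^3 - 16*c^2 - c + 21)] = 4*(12*c^2 + 32*c + 1)/(4*c^3 + 16*c^2 + c - 21)^2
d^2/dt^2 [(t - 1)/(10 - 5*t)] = -2/(5*(t - 2)^3)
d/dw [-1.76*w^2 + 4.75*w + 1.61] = 4.75 - 3.52*w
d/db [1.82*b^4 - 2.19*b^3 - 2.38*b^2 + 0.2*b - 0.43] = 7.28*b^3 - 6.57*b^2 - 4.76*b + 0.2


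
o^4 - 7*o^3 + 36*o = o*(o - 6)*(o - 3)*(o + 2)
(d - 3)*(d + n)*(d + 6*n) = d^3 + 7*d^2*n - 3*d^2 + 6*d*n^2 - 21*d*n - 18*n^2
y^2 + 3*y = y*(y + 3)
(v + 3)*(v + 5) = v^2 + 8*v + 15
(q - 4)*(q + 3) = q^2 - q - 12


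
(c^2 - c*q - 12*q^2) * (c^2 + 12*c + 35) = c^4 - c^3*q + 12*c^3 - 12*c^2*q^2 - 12*c^2*q + 35*c^2 - 144*c*q^2 - 35*c*q - 420*q^2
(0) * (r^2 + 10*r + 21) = 0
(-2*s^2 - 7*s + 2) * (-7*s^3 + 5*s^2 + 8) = 14*s^5 + 39*s^4 - 49*s^3 - 6*s^2 - 56*s + 16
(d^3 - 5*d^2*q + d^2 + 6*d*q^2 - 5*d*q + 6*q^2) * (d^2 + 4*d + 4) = d^5 - 5*d^4*q + 5*d^4 + 6*d^3*q^2 - 25*d^3*q + 8*d^3 + 30*d^2*q^2 - 40*d^2*q + 4*d^2 + 48*d*q^2 - 20*d*q + 24*q^2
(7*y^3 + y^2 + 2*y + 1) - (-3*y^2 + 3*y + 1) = 7*y^3 + 4*y^2 - y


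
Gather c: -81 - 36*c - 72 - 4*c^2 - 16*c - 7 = -4*c^2 - 52*c - 160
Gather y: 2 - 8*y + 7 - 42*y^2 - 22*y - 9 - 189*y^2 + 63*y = -231*y^2 + 33*y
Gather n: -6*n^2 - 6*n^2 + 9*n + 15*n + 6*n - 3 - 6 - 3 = -12*n^2 + 30*n - 12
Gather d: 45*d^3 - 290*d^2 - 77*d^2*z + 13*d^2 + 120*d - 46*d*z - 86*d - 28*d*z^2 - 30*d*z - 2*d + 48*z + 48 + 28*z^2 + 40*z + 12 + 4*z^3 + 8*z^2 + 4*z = 45*d^3 + d^2*(-77*z - 277) + d*(-28*z^2 - 76*z + 32) + 4*z^3 + 36*z^2 + 92*z + 60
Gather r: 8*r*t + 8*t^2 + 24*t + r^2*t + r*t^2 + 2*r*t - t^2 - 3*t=r^2*t + r*(t^2 + 10*t) + 7*t^2 + 21*t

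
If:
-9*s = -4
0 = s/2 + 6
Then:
No Solution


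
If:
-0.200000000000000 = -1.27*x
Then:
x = 0.16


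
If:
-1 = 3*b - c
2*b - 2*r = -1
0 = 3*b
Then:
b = 0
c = 1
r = 1/2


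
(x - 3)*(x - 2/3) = x^2 - 11*x/3 + 2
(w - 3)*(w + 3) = w^2 - 9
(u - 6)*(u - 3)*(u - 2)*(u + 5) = u^4 - 6*u^3 - 19*u^2 + 144*u - 180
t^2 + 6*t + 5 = (t + 1)*(t + 5)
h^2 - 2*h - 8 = (h - 4)*(h + 2)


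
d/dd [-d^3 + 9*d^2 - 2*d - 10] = -3*d^2 + 18*d - 2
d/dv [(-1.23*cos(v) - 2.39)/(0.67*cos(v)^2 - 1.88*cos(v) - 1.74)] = (-0.8241*cos(v)^2 - 3.2026*cos(v) + 2.353)*sin(v)/(0.4489*cos(v)^4 - 2.5192*cos(v)^3 + 1.2028*cos(v)^2 + 6.5424*cos(v) + 3.0276)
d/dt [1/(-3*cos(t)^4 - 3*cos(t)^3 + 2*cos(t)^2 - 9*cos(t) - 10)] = (-12*cos(t)^3 - 9*cos(t)^2 + 4*cos(t) - 9)*sin(t)/(3*cos(t)^4 + 3*cos(t)^3 - 2*cos(t)^2 + 9*cos(t) + 10)^2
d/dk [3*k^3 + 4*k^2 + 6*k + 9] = 9*k^2 + 8*k + 6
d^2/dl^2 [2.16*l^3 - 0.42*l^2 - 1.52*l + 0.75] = 12.96*l - 0.84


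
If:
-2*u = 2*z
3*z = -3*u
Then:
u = -z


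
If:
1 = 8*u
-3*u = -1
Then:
No Solution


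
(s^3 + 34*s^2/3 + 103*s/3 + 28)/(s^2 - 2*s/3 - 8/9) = 3*(3*s^3 + 34*s^2 + 103*s + 84)/(9*s^2 - 6*s - 8)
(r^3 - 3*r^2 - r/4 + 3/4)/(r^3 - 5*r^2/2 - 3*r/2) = (r - 1/2)/r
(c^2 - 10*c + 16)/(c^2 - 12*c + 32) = (c - 2)/(c - 4)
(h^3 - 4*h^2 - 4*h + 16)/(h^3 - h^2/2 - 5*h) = 2*(h^2 - 6*h + 8)/(h*(2*h - 5))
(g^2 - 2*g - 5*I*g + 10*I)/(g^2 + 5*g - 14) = (g - 5*I)/(g + 7)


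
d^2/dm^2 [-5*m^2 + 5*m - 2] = -10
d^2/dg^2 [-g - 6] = 0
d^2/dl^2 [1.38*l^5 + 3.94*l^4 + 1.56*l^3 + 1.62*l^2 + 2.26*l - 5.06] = 27.6*l^3 + 47.28*l^2 + 9.36*l + 3.24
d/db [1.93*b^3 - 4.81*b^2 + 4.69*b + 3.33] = 5.79*b^2 - 9.62*b + 4.69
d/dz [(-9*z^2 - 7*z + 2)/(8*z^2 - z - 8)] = (65*z^2 + 112*z + 58)/(64*z^4 - 16*z^3 - 127*z^2 + 16*z + 64)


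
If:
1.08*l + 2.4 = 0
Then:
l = -2.22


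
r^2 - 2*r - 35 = (r - 7)*(r + 5)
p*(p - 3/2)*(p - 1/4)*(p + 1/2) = p^4 - 5*p^3/4 - p^2/2 + 3*p/16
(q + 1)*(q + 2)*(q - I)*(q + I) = q^4 + 3*q^3 + 3*q^2 + 3*q + 2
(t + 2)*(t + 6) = t^2 + 8*t + 12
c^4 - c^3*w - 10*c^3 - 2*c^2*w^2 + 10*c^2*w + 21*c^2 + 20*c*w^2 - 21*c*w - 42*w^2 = (c - 7)*(c - 3)*(c - 2*w)*(c + w)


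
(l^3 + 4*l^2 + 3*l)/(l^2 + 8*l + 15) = l*(l + 1)/(l + 5)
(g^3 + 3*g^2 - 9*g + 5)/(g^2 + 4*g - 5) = g - 1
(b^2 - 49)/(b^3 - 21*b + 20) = (b^2 - 49)/(b^3 - 21*b + 20)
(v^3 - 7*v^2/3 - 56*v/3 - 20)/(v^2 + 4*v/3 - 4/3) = (3*v^2 - 13*v - 30)/(3*v - 2)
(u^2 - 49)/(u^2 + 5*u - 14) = (u - 7)/(u - 2)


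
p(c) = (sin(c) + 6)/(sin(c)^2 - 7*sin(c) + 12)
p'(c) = (-2*sin(c)*cos(c) + 7*cos(c))*(sin(c) + 6)/(sin(c)^2 - 7*sin(c) + 12)^2 + cos(c)/(sin(c)^2 - 7*sin(c) + 12) = (-12*sin(c) + cos(c)^2 + 53)*cos(c)/(sin(c)^2 - 7*sin(c) + 12)^2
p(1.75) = 1.15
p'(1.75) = -0.20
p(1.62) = 1.17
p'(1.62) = -0.06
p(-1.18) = 0.26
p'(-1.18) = 0.07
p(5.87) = 0.37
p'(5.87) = 0.24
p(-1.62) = 0.25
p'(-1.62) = -0.01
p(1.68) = 1.16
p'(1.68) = -0.12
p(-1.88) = 0.26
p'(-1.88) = -0.05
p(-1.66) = 0.25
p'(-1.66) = -0.01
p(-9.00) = 0.37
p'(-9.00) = -0.24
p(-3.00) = 0.45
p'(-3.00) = -0.33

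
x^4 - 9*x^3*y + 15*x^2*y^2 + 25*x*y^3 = x*(x - 5*y)^2*(x + y)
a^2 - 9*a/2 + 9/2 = (a - 3)*(a - 3/2)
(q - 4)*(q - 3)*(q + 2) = q^3 - 5*q^2 - 2*q + 24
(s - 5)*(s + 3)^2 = s^3 + s^2 - 21*s - 45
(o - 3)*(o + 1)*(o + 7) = o^3 + 5*o^2 - 17*o - 21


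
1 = 1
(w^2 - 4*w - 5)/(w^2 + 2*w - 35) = (w + 1)/(w + 7)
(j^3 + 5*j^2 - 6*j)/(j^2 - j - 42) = j*(j - 1)/(j - 7)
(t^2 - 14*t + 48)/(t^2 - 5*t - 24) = (t - 6)/(t + 3)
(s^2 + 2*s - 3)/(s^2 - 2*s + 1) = (s + 3)/(s - 1)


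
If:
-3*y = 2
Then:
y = -2/3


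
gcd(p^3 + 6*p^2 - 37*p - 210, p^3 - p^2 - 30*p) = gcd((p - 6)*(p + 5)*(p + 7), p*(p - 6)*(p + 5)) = p^2 - p - 30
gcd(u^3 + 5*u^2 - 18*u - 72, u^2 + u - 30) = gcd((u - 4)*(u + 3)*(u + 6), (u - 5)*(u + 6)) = u + 6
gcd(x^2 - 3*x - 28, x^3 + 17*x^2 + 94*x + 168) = x + 4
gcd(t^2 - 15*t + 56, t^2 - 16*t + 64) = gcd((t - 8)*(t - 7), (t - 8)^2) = t - 8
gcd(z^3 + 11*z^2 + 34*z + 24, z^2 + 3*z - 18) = z + 6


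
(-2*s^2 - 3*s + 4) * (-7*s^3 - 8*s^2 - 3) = 14*s^5 + 37*s^4 - 4*s^3 - 26*s^2 + 9*s - 12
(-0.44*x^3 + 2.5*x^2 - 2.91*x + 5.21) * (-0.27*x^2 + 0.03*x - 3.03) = 0.1188*x^5 - 0.6882*x^4 + 2.1939*x^3 - 9.069*x^2 + 8.9736*x - 15.7863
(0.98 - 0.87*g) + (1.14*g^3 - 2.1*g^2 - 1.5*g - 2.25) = 1.14*g^3 - 2.1*g^2 - 2.37*g - 1.27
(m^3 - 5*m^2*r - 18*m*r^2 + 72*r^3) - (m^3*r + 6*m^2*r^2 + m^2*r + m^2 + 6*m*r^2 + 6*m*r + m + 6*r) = -m^3*r + m^3 - 6*m^2*r^2 - 6*m^2*r - m^2 - 24*m*r^2 - 6*m*r - m + 72*r^3 - 6*r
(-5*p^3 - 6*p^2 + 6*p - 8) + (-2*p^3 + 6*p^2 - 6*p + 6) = -7*p^3 - 2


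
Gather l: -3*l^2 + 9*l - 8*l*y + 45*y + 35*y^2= -3*l^2 + l*(9 - 8*y) + 35*y^2 + 45*y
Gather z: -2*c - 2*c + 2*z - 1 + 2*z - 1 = -4*c + 4*z - 2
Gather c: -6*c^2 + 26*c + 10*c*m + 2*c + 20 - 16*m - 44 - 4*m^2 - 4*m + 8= -6*c^2 + c*(10*m + 28) - 4*m^2 - 20*m - 16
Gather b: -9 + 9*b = 9*b - 9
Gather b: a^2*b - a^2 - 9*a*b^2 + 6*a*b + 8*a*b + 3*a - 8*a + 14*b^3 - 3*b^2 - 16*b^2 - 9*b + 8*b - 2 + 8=-a^2 - 5*a + 14*b^3 + b^2*(-9*a - 19) + b*(a^2 + 14*a - 1) + 6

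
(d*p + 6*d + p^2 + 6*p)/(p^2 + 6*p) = (d + p)/p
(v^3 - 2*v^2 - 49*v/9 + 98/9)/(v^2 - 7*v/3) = v + 1/3 - 14/(3*v)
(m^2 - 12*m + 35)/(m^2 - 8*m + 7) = (m - 5)/(m - 1)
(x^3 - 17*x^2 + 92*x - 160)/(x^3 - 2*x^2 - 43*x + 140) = (x - 8)/(x + 7)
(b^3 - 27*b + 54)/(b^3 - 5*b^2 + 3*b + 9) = (b + 6)/(b + 1)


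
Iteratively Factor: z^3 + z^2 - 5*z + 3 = (z - 1)*(z^2 + 2*z - 3) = (z - 1)^2*(z + 3)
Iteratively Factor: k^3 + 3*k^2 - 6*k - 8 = (k + 1)*(k^2 + 2*k - 8) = (k - 2)*(k + 1)*(k + 4)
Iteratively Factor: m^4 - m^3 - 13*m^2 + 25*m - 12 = (m - 3)*(m^3 + 2*m^2 - 7*m + 4) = (m - 3)*(m - 1)*(m^2 + 3*m - 4) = (m - 3)*(m - 1)^2*(m + 4)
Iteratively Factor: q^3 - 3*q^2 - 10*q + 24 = (q - 4)*(q^2 + q - 6) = (q - 4)*(q + 3)*(q - 2)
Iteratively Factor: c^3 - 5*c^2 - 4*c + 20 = (c + 2)*(c^2 - 7*c + 10) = (c - 5)*(c + 2)*(c - 2)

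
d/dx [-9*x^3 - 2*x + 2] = -27*x^2 - 2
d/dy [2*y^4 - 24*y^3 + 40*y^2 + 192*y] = 8*y^3 - 72*y^2 + 80*y + 192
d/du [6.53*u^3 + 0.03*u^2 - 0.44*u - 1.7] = 19.59*u^2 + 0.06*u - 0.44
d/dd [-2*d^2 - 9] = -4*d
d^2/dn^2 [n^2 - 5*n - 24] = 2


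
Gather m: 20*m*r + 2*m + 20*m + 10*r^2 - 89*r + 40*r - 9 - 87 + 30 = m*(20*r + 22) + 10*r^2 - 49*r - 66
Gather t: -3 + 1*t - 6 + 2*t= 3*t - 9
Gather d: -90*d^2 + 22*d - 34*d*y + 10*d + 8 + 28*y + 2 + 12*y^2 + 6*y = -90*d^2 + d*(32 - 34*y) + 12*y^2 + 34*y + 10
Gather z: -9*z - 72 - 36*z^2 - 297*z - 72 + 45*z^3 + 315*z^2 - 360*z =45*z^3 + 279*z^2 - 666*z - 144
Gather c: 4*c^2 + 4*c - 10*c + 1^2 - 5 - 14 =4*c^2 - 6*c - 18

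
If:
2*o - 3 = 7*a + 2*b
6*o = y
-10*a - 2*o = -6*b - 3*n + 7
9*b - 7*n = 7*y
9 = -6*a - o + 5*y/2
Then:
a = -2774/4787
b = 4417/4787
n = -5652/4787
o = 3777/9574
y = 11331/4787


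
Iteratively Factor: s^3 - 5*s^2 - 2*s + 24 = (s - 3)*(s^2 - 2*s - 8) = (s - 4)*(s - 3)*(s + 2)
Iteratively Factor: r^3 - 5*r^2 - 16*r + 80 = (r - 4)*(r^2 - r - 20) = (r - 4)*(r + 4)*(r - 5)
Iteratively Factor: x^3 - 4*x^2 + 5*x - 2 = (x - 1)*(x^2 - 3*x + 2) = (x - 1)^2*(x - 2)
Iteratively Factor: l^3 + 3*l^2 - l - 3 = (l - 1)*(l^2 + 4*l + 3) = (l - 1)*(l + 3)*(l + 1)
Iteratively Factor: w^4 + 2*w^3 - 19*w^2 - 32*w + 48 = (w - 1)*(w^3 + 3*w^2 - 16*w - 48) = (w - 1)*(w + 4)*(w^2 - w - 12) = (w - 4)*(w - 1)*(w + 4)*(w + 3)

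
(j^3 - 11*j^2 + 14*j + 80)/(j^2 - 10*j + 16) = (j^2 - 3*j - 10)/(j - 2)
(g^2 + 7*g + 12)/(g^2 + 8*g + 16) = (g + 3)/(g + 4)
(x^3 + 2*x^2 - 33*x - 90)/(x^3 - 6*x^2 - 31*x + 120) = (x^2 - 3*x - 18)/(x^2 - 11*x + 24)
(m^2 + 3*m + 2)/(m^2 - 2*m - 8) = (m + 1)/(m - 4)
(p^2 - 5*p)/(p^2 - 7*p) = (p - 5)/(p - 7)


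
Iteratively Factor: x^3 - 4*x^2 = (x)*(x^2 - 4*x) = x*(x - 4)*(x)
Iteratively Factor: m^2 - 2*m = (m)*(m - 2)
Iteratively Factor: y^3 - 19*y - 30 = (y + 2)*(y^2 - 2*y - 15) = (y - 5)*(y + 2)*(y + 3)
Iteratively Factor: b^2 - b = (b)*(b - 1)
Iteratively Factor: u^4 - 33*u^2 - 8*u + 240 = (u - 3)*(u^3 + 3*u^2 - 24*u - 80) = (u - 3)*(u + 4)*(u^2 - u - 20) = (u - 3)*(u + 4)^2*(u - 5)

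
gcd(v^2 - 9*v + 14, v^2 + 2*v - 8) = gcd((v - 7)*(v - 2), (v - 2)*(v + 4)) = v - 2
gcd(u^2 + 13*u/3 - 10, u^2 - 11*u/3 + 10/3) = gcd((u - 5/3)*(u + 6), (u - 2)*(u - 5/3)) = u - 5/3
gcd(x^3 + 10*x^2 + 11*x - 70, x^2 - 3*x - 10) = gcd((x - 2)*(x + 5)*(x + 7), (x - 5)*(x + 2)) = 1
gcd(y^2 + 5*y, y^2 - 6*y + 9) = 1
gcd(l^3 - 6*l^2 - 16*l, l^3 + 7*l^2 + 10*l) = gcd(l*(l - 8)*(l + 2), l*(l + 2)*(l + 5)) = l^2 + 2*l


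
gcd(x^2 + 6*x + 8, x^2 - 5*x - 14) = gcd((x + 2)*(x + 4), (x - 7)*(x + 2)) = x + 2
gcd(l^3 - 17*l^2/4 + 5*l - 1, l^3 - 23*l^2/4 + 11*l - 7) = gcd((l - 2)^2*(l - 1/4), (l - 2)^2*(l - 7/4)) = l^2 - 4*l + 4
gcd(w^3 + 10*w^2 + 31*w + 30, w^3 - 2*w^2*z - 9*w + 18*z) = w + 3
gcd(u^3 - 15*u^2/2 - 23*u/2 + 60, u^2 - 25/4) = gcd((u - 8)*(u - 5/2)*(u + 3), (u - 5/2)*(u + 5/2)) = u - 5/2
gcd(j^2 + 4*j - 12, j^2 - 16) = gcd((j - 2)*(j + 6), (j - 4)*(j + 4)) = 1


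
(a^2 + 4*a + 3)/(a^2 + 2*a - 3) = (a + 1)/(a - 1)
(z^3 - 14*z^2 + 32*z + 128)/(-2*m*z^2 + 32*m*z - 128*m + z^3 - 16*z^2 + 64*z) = (z + 2)/(-2*m + z)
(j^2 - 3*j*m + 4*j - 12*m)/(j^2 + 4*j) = (j - 3*m)/j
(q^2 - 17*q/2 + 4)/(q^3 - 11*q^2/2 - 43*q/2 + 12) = 1/(q + 3)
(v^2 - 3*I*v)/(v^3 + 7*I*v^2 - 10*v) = (v - 3*I)/(v^2 + 7*I*v - 10)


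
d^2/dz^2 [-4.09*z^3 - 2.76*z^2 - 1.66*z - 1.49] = -24.54*z - 5.52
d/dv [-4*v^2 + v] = 1 - 8*v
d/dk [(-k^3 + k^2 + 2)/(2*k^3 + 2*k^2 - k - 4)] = (-4*k^4 + 2*k^3 - k^2 - 16*k + 2)/(4*k^6 + 8*k^5 - 20*k^3 - 15*k^2 + 8*k + 16)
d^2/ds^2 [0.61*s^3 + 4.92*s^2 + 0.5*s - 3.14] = 3.66*s + 9.84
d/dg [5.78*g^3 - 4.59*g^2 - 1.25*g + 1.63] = 17.34*g^2 - 9.18*g - 1.25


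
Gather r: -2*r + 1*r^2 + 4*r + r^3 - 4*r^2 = r^3 - 3*r^2 + 2*r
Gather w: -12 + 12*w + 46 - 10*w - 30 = 2*w + 4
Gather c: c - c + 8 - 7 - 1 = 0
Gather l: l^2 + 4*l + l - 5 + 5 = l^2 + 5*l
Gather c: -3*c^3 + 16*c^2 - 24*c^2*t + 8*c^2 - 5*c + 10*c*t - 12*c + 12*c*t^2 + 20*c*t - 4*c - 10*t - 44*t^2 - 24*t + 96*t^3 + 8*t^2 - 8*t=-3*c^3 + c^2*(24 - 24*t) + c*(12*t^2 + 30*t - 21) + 96*t^3 - 36*t^2 - 42*t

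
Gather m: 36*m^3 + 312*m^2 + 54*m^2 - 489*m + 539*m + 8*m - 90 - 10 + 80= 36*m^3 + 366*m^2 + 58*m - 20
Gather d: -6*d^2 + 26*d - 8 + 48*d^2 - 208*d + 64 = 42*d^2 - 182*d + 56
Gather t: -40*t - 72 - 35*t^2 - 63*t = -35*t^2 - 103*t - 72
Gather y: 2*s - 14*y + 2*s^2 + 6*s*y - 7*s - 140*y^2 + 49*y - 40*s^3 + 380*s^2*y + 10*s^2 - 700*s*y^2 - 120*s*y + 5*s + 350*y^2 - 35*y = -40*s^3 + 12*s^2 + y^2*(210 - 700*s) + y*(380*s^2 - 114*s)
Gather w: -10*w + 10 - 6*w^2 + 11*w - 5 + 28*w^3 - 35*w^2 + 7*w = 28*w^3 - 41*w^2 + 8*w + 5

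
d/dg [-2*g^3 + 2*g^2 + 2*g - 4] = -6*g^2 + 4*g + 2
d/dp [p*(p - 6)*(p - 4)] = 3*p^2 - 20*p + 24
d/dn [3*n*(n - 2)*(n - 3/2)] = 9*n^2 - 21*n + 9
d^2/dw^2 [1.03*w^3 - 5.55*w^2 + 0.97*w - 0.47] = 6.18*w - 11.1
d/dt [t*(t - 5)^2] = (t - 5)*(3*t - 5)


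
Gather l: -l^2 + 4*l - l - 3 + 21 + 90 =-l^2 + 3*l + 108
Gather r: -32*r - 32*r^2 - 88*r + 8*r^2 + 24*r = -24*r^2 - 96*r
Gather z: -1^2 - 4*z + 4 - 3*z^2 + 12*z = -3*z^2 + 8*z + 3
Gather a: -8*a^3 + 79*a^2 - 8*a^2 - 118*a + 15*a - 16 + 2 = -8*a^3 + 71*a^2 - 103*a - 14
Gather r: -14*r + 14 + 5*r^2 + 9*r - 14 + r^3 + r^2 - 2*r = r^3 + 6*r^2 - 7*r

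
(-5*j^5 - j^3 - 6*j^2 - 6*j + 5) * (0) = 0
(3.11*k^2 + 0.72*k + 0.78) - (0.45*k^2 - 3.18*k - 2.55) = 2.66*k^2 + 3.9*k + 3.33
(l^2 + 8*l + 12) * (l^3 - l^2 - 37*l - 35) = l^5 + 7*l^4 - 33*l^3 - 343*l^2 - 724*l - 420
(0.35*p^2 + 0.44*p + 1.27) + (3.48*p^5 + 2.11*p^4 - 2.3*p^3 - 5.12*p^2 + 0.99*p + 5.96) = 3.48*p^5 + 2.11*p^4 - 2.3*p^3 - 4.77*p^2 + 1.43*p + 7.23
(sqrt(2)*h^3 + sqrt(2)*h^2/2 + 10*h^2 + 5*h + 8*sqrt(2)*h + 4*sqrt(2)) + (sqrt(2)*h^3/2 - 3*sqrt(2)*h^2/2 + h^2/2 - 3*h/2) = 3*sqrt(2)*h^3/2 - sqrt(2)*h^2 + 21*h^2/2 + 7*h/2 + 8*sqrt(2)*h + 4*sqrt(2)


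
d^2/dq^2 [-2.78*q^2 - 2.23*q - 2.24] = -5.56000000000000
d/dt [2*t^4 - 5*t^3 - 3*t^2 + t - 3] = 8*t^3 - 15*t^2 - 6*t + 1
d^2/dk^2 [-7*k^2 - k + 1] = -14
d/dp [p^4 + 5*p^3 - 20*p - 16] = 4*p^3 + 15*p^2 - 20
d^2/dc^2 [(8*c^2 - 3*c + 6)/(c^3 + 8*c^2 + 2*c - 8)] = 2*(8*c^6 - 9*c^5 - 84*c^4 + 518*c^3 + 2580*c^2 - 144*c + 872)/(c^9 + 24*c^8 + 198*c^7 + 584*c^6 + 12*c^5 - 1536*c^4 - 568*c^3 + 1440*c^2 + 384*c - 512)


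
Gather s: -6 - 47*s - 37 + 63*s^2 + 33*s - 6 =63*s^2 - 14*s - 49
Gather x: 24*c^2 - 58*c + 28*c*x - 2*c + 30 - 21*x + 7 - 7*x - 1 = 24*c^2 - 60*c + x*(28*c - 28) + 36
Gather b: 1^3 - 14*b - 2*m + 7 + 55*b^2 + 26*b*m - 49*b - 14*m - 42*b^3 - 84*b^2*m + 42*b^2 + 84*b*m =-42*b^3 + b^2*(97 - 84*m) + b*(110*m - 63) - 16*m + 8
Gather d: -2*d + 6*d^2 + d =6*d^2 - d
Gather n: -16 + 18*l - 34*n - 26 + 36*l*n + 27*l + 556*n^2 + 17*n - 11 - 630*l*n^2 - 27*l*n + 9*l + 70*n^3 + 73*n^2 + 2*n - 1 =54*l + 70*n^3 + n^2*(629 - 630*l) + n*(9*l - 15) - 54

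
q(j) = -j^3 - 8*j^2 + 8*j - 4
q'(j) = -3*j^2 - 16*j + 8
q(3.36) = -105.37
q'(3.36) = -79.63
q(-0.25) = -6.48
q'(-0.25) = 11.81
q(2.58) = -53.78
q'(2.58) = -53.25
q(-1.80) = -38.49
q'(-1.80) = 27.08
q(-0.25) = -6.48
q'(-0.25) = 11.81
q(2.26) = -38.32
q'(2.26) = -43.48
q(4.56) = -228.69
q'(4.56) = -127.34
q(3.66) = -130.91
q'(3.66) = -90.75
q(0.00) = -4.00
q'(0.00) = 8.00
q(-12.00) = 476.00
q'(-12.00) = -232.00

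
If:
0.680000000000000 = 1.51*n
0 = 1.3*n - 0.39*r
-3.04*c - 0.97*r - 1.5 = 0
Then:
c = -0.97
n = 0.45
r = 1.50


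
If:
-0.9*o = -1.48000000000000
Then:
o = 1.64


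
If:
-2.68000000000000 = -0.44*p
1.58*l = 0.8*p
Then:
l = 3.08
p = 6.09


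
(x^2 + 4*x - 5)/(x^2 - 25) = (x - 1)/(x - 5)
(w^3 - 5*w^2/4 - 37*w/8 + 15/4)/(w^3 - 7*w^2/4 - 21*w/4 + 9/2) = (w - 5/2)/(w - 3)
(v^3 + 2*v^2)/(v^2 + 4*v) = v*(v + 2)/(v + 4)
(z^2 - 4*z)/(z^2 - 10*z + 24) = z/(z - 6)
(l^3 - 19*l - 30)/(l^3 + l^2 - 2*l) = (l^2 - 2*l - 15)/(l*(l - 1))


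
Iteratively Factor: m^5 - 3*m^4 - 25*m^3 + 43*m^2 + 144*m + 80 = (m + 1)*(m^4 - 4*m^3 - 21*m^2 + 64*m + 80) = (m - 5)*(m + 1)*(m^3 + m^2 - 16*m - 16) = (m - 5)*(m - 4)*(m + 1)*(m^2 + 5*m + 4) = (m - 5)*(m - 4)*(m + 1)*(m + 4)*(m + 1)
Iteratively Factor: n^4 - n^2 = (n - 1)*(n^3 + n^2) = n*(n - 1)*(n^2 + n) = n^2*(n - 1)*(n + 1)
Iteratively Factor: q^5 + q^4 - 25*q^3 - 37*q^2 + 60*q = (q + 4)*(q^4 - 3*q^3 - 13*q^2 + 15*q) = (q - 5)*(q + 4)*(q^3 + 2*q^2 - 3*q) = q*(q - 5)*(q + 4)*(q^2 + 2*q - 3) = q*(q - 5)*(q + 3)*(q + 4)*(q - 1)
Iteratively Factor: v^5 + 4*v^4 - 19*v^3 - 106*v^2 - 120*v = (v + 2)*(v^4 + 2*v^3 - 23*v^2 - 60*v) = (v - 5)*(v + 2)*(v^3 + 7*v^2 + 12*v) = (v - 5)*(v + 2)*(v + 3)*(v^2 + 4*v) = v*(v - 5)*(v + 2)*(v + 3)*(v + 4)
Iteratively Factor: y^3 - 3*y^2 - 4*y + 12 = (y - 3)*(y^2 - 4) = (y - 3)*(y + 2)*(y - 2)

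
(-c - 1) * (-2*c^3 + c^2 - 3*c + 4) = 2*c^4 + c^3 + 2*c^2 - c - 4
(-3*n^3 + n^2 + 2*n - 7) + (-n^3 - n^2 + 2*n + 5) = -4*n^3 + 4*n - 2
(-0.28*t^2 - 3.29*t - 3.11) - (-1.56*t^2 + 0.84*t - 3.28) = 1.28*t^2 - 4.13*t + 0.17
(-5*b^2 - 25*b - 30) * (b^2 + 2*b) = -5*b^4 - 35*b^3 - 80*b^2 - 60*b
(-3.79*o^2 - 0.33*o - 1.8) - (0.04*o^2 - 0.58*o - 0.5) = -3.83*o^2 + 0.25*o - 1.3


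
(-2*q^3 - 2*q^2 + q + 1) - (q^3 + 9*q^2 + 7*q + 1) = -3*q^3 - 11*q^2 - 6*q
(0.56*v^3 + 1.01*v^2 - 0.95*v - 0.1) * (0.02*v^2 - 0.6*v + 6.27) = 0.0112*v^5 - 0.3158*v^4 + 2.8862*v^3 + 6.9007*v^2 - 5.8965*v - 0.627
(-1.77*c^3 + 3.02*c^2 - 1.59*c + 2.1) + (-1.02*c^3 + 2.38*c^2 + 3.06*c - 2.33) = -2.79*c^3 + 5.4*c^2 + 1.47*c - 0.23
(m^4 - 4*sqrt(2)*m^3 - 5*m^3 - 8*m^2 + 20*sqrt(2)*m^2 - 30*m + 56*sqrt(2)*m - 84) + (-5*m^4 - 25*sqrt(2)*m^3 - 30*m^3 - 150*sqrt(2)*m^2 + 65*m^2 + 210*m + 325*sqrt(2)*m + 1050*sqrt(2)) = -4*m^4 - 29*sqrt(2)*m^3 - 35*m^3 - 130*sqrt(2)*m^2 + 57*m^2 + 180*m + 381*sqrt(2)*m - 84 + 1050*sqrt(2)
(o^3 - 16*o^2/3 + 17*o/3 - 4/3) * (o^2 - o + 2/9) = o^5 - 19*o^4/3 + 101*o^3/9 - 221*o^2/27 + 70*o/27 - 8/27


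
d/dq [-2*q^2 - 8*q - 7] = -4*q - 8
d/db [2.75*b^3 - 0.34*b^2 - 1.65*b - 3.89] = 8.25*b^2 - 0.68*b - 1.65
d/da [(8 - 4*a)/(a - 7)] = 20/(a - 7)^2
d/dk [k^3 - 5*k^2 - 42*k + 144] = 3*k^2 - 10*k - 42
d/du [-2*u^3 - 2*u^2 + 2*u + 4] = -6*u^2 - 4*u + 2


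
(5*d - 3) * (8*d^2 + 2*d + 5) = 40*d^3 - 14*d^2 + 19*d - 15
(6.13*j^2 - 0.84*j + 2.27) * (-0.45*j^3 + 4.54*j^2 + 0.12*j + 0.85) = -2.7585*j^5 + 28.2082*j^4 - 4.0995*j^3 + 15.4155*j^2 - 0.4416*j + 1.9295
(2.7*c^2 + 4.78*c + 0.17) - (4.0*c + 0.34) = 2.7*c^2 + 0.78*c - 0.17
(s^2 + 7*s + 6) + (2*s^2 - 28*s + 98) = 3*s^2 - 21*s + 104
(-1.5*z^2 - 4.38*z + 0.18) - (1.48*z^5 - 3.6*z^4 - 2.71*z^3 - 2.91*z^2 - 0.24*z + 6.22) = -1.48*z^5 + 3.6*z^4 + 2.71*z^3 + 1.41*z^2 - 4.14*z - 6.04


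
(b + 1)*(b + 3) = b^2 + 4*b + 3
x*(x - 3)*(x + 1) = x^3 - 2*x^2 - 3*x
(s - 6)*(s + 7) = s^2 + s - 42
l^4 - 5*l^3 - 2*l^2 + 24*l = l*(l - 4)*(l - 3)*(l + 2)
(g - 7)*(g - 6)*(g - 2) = g^3 - 15*g^2 + 68*g - 84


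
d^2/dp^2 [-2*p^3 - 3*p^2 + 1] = -12*p - 6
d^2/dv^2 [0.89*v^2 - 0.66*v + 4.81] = 1.78000000000000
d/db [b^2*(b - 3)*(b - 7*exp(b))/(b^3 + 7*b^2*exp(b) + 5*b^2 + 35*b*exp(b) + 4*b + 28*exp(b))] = b*(-b*(b - 3)*(b - 7*exp(b))*(7*b^2*exp(b) + 3*b^2 + 49*b*exp(b) + 10*b + 63*exp(b) + 4) + (-b*(b - 3)*(7*exp(b) - 1) + b*(b - 7*exp(b)) + 2*(b - 3)*(b - 7*exp(b)))*(b^3 + 7*b^2*exp(b) + 5*b^2 + 35*b*exp(b) + 4*b + 28*exp(b)))/(b^3 + 7*b^2*exp(b) + 5*b^2 + 35*b*exp(b) + 4*b + 28*exp(b))^2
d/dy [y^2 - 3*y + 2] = 2*y - 3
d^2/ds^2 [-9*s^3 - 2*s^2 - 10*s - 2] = -54*s - 4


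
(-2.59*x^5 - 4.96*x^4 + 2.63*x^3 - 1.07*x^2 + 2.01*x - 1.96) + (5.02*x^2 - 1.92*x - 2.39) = -2.59*x^5 - 4.96*x^4 + 2.63*x^3 + 3.95*x^2 + 0.0899999999999999*x - 4.35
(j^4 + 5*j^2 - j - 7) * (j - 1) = j^5 - j^4 + 5*j^3 - 6*j^2 - 6*j + 7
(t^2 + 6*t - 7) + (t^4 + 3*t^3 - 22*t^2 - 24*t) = t^4 + 3*t^3 - 21*t^2 - 18*t - 7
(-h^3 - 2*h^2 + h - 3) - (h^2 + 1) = -h^3 - 3*h^2 + h - 4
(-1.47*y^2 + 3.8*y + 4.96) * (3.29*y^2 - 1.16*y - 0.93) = -4.8363*y^4 + 14.2072*y^3 + 13.2775*y^2 - 9.2876*y - 4.6128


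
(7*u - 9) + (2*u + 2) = 9*u - 7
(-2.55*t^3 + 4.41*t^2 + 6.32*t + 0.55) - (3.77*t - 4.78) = -2.55*t^3 + 4.41*t^2 + 2.55*t + 5.33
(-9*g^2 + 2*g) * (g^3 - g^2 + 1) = -9*g^5 + 11*g^4 - 2*g^3 - 9*g^2 + 2*g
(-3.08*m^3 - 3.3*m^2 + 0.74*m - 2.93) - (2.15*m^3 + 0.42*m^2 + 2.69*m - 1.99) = -5.23*m^3 - 3.72*m^2 - 1.95*m - 0.94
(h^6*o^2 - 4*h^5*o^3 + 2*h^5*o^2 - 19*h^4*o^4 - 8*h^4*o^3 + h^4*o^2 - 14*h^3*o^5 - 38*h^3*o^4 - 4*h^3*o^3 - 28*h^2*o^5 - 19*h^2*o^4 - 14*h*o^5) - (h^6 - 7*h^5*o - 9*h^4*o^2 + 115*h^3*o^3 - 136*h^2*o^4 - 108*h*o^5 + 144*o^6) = h^6*o^2 - h^6 - 4*h^5*o^3 + 2*h^5*o^2 + 7*h^5*o - 19*h^4*o^4 - 8*h^4*o^3 + 10*h^4*o^2 - 14*h^3*o^5 - 38*h^3*o^4 - 119*h^3*o^3 - 28*h^2*o^5 + 117*h^2*o^4 + 94*h*o^5 - 144*o^6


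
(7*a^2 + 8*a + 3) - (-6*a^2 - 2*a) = 13*a^2 + 10*a + 3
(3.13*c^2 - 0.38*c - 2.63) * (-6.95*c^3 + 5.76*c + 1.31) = -21.7535*c^5 + 2.641*c^4 + 36.3073*c^3 + 1.9115*c^2 - 15.6466*c - 3.4453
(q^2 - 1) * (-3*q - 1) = -3*q^3 - q^2 + 3*q + 1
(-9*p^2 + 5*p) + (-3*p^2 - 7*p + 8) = -12*p^2 - 2*p + 8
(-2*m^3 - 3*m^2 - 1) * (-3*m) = 6*m^4 + 9*m^3 + 3*m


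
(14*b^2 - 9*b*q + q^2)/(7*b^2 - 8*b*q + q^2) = (-2*b + q)/(-b + q)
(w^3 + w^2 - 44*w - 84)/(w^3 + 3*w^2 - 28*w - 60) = (w - 7)/(w - 5)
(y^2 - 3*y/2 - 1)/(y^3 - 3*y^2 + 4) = (y + 1/2)/(y^2 - y - 2)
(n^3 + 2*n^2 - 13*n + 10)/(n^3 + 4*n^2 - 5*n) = (n - 2)/n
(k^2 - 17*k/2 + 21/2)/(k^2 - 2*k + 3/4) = 2*(k - 7)/(2*k - 1)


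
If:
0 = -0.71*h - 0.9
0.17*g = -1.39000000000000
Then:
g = -8.18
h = -1.27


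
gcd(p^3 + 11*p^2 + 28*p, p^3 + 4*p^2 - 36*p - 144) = p + 4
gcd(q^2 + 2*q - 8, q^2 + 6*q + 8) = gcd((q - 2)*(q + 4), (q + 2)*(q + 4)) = q + 4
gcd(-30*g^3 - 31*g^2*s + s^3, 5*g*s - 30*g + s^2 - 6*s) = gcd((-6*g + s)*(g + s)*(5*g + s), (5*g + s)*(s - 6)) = 5*g + s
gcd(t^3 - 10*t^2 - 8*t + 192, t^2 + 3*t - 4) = t + 4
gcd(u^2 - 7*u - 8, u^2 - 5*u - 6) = u + 1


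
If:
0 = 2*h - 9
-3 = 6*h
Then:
No Solution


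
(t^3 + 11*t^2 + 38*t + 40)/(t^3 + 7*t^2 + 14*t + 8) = (t + 5)/(t + 1)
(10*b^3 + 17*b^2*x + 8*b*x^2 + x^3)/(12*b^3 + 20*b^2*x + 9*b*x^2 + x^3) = (5*b + x)/(6*b + x)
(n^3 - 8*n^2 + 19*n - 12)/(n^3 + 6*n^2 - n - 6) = (n^2 - 7*n + 12)/(n^2 + 7*n + 6)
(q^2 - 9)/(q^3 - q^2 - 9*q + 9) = 1/(q - 1)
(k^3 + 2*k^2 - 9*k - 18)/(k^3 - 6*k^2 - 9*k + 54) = (k + 2)/(k - 6)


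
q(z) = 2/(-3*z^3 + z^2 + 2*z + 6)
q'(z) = 2*(9*z^2 - 2*z - 2)/(-3*z^3 + z^2 + 2*z + 6)^2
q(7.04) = -0.00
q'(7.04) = 0.00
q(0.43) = 0.29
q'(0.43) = -0.05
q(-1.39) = 0.15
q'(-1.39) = 0.21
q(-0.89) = 0.28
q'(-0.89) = 0.27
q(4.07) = -0.01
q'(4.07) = 0.01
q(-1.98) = 0.07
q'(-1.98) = 0.09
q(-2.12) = 0.06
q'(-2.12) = 0.07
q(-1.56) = 0.12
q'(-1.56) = 0.17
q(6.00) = 0.00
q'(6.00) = 0.00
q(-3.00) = 0.02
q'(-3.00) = 0.02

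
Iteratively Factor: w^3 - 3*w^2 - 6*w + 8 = (w + 2)*(w^2 - 5*w + 4) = (w - 4)*(w + 2)*(w - 1)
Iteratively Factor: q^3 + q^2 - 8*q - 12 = (q + 2)*(q^2 - q - 6) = (q - 3)*(q + 2)*(q + 2)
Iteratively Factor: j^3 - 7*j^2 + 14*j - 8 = (j - 4)*(j^2 - 3*j + 2) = (j - 4)*(j - 2)*(j - 1)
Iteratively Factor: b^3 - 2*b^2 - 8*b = (b)*(b^2 - 2*b - 8) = b*(b + 2)*(b - 4)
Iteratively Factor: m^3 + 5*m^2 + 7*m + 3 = (m + 1)*(m^2 + 4*m + 3) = (m + 1)*(m + 3)*(m + 1)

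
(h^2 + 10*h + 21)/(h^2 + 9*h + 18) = (h + 7)/(h + 6)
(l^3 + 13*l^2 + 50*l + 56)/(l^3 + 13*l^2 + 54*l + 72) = (l^2 + 9*l + 14)/(l^2 + 9*l + 18)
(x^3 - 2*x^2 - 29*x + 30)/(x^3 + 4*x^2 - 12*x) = (x^3 - 2*x^2 - 29*x + 30)/(x*(x^2 + 4*x - 12))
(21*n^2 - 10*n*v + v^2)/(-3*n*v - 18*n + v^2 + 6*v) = (-7*n + v)/(v + 6)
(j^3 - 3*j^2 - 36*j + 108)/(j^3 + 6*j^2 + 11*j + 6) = (j^3 - 3*j^2 - 36*j + 108)/(j^3 + 6*j^2 + 11*j + 6)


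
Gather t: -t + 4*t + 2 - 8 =3*t - 6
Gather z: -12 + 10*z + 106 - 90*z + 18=112 - 80*z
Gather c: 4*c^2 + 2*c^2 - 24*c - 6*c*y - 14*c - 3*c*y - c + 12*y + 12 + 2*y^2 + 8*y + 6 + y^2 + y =6*c^2 + c*(-9*y - 39) + 3*y^2 + 21*y + 18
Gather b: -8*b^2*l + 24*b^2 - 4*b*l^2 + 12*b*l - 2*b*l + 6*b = b^2*(24 - 8*l) + b*(-4*l^2 + 10*l + 6)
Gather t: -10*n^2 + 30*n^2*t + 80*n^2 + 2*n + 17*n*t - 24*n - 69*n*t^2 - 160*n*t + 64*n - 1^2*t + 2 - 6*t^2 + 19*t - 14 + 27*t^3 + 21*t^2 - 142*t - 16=70*n^2 + 42*n + 27*t^3 + t^2*(15 - 69*n) + t*(30*n^2 - 143*n - 124) - 28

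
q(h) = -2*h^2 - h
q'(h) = -4*h - 1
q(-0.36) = 0.10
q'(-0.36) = 0.44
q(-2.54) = -10.36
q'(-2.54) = 9.16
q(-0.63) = -0.16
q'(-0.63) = 1.52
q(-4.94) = -43.87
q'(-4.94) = 18.76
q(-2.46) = -9.64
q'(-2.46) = 8.84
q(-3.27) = -18.12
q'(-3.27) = 12.08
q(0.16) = -0.21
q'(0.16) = -1.64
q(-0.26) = 0.12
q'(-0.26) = 0.04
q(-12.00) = -276.00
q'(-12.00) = 47.00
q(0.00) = 0.00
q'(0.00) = -1.00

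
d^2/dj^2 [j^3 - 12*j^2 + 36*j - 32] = 6*j - 24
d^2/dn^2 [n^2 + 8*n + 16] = 2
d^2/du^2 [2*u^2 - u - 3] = 4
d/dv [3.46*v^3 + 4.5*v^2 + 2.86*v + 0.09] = 10.38*v^2 + 9.0*v + 2.86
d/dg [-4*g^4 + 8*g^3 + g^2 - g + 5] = -16*g^3 + 24*g^2 + 2*g - 1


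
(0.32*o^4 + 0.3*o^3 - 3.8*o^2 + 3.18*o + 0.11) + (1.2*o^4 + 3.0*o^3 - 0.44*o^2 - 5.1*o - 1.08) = 1.52*o^4 + 3.3*o^3 - 4.24*o^2 - 1.92*o - 0.97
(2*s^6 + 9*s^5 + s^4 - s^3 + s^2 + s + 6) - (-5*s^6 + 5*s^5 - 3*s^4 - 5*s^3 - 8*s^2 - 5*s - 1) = 7*s^6 + 4*s^5 + 4*s^4 + 4*s^3 + 9*s^2 + 6*s + 7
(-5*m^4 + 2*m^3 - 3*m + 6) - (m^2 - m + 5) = -5*m^4 + 2*m^3 - m^2 - 2*m + 1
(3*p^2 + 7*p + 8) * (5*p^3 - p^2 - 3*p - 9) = 15*p^5 + 32*p^4 + 24*p^3 - 56*p^2 - 87*p - 72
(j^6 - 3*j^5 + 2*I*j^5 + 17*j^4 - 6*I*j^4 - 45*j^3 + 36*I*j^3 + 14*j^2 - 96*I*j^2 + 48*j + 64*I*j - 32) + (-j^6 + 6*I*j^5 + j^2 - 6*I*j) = -3*j^5 + 8*I*j^5 + 17*j^4 - 6*I*j^4 - 45*j^3 + 36*I*j^3 + 15*j^2 - 96*I*j^2 + 48*j + 58*I*j - 32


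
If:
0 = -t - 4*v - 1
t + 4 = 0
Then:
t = -4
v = 3/4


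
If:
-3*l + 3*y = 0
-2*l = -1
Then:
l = 1/2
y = 1/2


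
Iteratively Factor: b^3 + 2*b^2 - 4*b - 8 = (b + 2)*(b^2 - 4) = (b - 2)*(b + 2)*(b + 2)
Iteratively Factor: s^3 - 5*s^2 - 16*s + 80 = (s - 4)*(s^2 - s - 20) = (s - 4)*(s + 4)*(s - 5)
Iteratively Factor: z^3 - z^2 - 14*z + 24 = (z - 2)*(z^2 + z - 12) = (z - 3)*(z - 2)*(z + 4)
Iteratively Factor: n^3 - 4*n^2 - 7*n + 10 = (n - 1)*(n^2 - 3*n - 10) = (n - 1)*(n + 2)*(n - 5)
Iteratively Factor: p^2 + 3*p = (p + 3)*(p)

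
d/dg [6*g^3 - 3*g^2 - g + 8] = 18*g^2 - 6*g - 1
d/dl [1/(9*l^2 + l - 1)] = (-18*l - 1)/(9*l^2 + l - 1)^2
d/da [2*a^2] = 4*a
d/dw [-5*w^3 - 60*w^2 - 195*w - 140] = -15*w^2 - 120*w - 195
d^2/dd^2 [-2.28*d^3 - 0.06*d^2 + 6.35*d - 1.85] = -13.68*d - 0.12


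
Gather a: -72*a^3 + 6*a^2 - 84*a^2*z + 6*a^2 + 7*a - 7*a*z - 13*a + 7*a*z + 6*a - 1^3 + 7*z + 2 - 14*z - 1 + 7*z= -72*a^3 + a^2*(12 - 84*z)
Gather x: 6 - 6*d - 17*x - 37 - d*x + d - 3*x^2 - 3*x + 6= -5*d - 3*x^2 + x*(-d - 20) - 25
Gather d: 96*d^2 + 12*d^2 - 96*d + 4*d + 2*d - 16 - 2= 108*d^2 - 90*d - 18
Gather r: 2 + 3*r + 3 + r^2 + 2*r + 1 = r^2 + 5*r + 6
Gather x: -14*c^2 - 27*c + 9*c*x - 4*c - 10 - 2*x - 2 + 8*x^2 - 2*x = -14*c^2 - 31*c + 8*x^2 + x*(9*c - 4) - 12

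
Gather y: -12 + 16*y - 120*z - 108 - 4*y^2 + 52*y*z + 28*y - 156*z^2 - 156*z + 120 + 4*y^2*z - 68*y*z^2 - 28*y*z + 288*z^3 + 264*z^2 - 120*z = y^2*(4*z - 4) + y*(-68*z^2 + 24*z + 44) + 288*z^3 + 108*z^2 - 396*z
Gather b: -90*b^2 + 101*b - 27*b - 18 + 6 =-90*b^2 + 74*b - 12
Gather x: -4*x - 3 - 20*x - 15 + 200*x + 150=176*x + 132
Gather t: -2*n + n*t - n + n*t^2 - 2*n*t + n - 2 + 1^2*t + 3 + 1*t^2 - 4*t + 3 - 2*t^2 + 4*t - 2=-2*n + t^2*(n - 1) + t*(1 - n) + 2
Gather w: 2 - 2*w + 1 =3 - 2*w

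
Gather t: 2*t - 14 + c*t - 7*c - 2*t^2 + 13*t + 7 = -7*c - 2*t^2 + t*(c + 15) - 7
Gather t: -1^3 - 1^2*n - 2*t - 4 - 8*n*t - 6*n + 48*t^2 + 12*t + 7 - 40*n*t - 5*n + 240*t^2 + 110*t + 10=-12*n + 288*t^2 + t*(120 - 48*n) + 12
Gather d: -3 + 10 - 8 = -1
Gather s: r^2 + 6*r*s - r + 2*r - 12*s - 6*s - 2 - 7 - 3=r^2 + r + s*(6*r - 18) - 12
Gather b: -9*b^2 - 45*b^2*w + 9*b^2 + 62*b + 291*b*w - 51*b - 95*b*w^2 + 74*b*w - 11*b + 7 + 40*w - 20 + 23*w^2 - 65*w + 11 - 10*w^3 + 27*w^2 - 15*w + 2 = -45*b^2*w + b*(-95*w^2 + 365*w) - 10*w^3 + 50*w^2 - 40*w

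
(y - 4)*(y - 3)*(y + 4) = y^3 - 3*y^2 - 16*y + 48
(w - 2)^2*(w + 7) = w^3 + 3*w^2 - 24*w + 28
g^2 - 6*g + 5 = (g - 5)*(g - 1)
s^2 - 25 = (s - 5)*(s + 5)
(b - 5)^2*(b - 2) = b^3 - 12*b^2 + 45*b - 50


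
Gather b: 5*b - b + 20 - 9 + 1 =4*b + 12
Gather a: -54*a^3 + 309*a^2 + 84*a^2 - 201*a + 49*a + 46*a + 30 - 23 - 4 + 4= -54*a^3 + 393*a^2 - 106*a + 7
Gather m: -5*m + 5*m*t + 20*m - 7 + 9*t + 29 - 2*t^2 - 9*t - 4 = m*(5*t + 15) - 2*t^2 + 18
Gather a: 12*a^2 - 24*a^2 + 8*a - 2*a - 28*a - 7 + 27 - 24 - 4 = -12*a^2 - 22*a - 8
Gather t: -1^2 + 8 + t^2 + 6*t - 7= t^2 + 6*t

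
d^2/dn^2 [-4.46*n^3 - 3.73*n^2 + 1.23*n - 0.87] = -26.76*n - 7.46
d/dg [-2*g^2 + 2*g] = 2 - 4*g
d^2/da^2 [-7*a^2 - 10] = -14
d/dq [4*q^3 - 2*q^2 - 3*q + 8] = 12*q^2 - 4*q - 3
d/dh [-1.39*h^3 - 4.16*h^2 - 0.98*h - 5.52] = -4.17*h^2 - 8.32*h - 0.98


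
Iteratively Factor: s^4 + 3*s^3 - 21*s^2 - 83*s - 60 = (s + 4)*(s^3 - s^2 - 17*s - 15) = (s - 5)*(s + 4)*(s^2 + 4*s + 3) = (s - 5)*(s + 3)*(s + 4)*(s + 1)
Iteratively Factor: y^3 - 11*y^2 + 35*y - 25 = (y - 5)*(y^2 - 6*y + 5) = (y - 5)^2*(y - 1)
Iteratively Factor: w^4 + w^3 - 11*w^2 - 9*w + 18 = (w + 3)*(w^3 - 2*w^2 - 5*w + 6) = (w - 1)*(w + 3)*(w^2 - w - 6) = (w - 1)*(w + 2)*(w + 3)*(w - 3)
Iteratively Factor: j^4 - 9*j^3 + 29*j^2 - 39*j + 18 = (j - 3)*(j^3 - 6*j^2 + 11*j - 6) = (j - 3)^2*(j^2 - 3*j + 2) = (j - 3)^2*(j - 2)*(j - 1)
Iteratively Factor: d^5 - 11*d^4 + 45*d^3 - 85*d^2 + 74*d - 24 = (d - 3)*(d^4 - 8*d^3 + 21*d^2 - 22*d + 8) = (d - 3)*(d - 2)*(d^3 - 6*d^2 + 9*d - 4) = (d - 3)*(d - 2)*(d - 1)*(d^2 - 5*d + 4) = (d - 4)*(d - 3)*(d - 2)*(d - 1)*(d - 1)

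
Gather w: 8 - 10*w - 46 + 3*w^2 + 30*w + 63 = 3*w^2 + 20*w + 25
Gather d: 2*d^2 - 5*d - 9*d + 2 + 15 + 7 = 2*d^2 - 14*d + 24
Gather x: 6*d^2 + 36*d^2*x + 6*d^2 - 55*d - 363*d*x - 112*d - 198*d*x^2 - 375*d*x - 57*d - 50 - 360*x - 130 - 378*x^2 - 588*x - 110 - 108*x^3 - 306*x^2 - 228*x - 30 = 12*d^2 - 224*d - 108*x^3 + x^2*(-198*d - 684) + x*(36*d^2 - 738*d - 1176) - 320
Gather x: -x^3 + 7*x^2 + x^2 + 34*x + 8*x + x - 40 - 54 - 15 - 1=-x^3 + 8*x^2 + 43*x - 110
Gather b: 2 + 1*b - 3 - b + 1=0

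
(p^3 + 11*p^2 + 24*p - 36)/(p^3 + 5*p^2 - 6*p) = (p + 6)/p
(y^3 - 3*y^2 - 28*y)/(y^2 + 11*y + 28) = y*(y - 7)/(y + 7)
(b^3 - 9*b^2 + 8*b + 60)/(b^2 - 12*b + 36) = (b^2 - 3*b - 10)/(b - 6)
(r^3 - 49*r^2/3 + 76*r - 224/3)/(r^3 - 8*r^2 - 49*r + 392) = (r - 4/3)/(r + 7)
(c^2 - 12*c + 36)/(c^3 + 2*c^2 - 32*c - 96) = (c - 6)/(c^2 + 8*c + 16)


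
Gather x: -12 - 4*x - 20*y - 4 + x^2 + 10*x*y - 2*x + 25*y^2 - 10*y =x^2 + x*(10*y - 6) + 25*y^2 - 30*y - 16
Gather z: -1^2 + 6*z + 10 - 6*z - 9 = 0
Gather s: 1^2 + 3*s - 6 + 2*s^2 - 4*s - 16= 2*s^2 - s - 21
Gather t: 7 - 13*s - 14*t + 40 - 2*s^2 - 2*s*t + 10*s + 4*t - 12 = -2*s^2 - 3*s + t*(-2*s - 10) + 35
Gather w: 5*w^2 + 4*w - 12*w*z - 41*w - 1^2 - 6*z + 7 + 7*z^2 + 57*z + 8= 5*w^2 + w*(-12*z - 37) + 7*z^2 + 51*z + 14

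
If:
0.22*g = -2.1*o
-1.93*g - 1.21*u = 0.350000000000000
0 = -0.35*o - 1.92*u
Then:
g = -0.18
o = 0.02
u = -0.00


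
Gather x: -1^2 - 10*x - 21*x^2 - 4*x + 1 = -21*x^2 - 14*x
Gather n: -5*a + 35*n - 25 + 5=-5*a + 35*n - 20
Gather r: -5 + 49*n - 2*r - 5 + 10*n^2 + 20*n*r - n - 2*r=10*n^2 + 48*n + r*(20*n - 4) - 10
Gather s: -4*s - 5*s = -9*s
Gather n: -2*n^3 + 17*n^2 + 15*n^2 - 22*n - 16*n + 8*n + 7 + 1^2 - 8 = -2*n^3 + 32*n^2 - 30*n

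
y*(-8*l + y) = -8*l*y + y^2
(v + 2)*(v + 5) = v^2 + 7*v + 10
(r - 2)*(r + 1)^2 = r^3 - 3*r - 2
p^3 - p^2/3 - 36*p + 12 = (p - 6)*(p - 1/3)*(p + 6)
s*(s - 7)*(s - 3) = s^3 - 10*s^2 + 21*s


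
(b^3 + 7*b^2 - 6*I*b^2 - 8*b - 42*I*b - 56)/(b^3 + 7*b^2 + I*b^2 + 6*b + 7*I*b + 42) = (b - 4*I)/(b + 3*I)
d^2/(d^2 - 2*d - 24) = d^2/(d^2 - 2*d - 24)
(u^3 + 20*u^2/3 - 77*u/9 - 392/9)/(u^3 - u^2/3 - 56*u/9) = (u + 7)/u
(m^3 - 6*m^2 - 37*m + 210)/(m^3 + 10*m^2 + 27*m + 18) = (m^2 - 12*m + 35)/(m^2 + 4*m + 3)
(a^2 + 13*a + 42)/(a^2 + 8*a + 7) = (a + 6)/(a + 1)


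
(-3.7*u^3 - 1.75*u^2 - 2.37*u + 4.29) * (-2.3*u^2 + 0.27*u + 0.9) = 8.51*u^5 + 3.026*u^4 + 1.6485*u^3 - 12.0819*u^2 - 0.9747*u + 3.861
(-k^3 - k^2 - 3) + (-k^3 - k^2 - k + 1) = -2*k^3 - 2*k^2 - k - 2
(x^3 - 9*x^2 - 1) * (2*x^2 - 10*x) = 2*x^5 - 28*x^4 + 90*x^3 - 2*x^2 + 10*x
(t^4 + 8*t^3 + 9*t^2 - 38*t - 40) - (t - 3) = t^4 + 8*t^3 + 9*t^2 - 39*t - 37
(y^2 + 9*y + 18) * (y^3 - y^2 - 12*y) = y^5 + 8*y^4 - 3*y^3 - 126*y^2 - 216*y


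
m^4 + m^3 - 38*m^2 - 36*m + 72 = (m - 6)*(m - 1)*(m + 2)*(m + 6)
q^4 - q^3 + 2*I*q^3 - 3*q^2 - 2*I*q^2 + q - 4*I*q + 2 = (q - 2)*(q + 1)*(q + I)^2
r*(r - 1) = r^2 - r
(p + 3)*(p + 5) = p^2 + 8*p + 15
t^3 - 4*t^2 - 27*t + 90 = (t - 6)*(t - 3)*(t + 5)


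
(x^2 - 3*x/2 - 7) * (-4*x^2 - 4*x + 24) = -4*x^4 + 2*x^3 + 58*x^2 - 8*x - 168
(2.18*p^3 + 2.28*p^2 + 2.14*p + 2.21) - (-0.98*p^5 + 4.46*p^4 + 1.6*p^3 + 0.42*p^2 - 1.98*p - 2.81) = 0.98*p^5 - 4.46*p^4 + 0.58*p^3 + 1.86*p^2 + 4.12*p + 5.02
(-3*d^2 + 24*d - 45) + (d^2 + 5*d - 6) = -2*d^2 + 29*d - 51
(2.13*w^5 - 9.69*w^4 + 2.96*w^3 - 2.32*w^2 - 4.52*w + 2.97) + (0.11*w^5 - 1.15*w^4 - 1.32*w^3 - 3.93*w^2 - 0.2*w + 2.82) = 2.24*w^5 - 10.84*w^4 + 1.64*w^3 - 6.25*w^2 - 4.72*w + 5.79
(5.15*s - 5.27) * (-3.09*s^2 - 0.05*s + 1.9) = -15.9135*s^3 + 16.0268*s^2 + 10.0485*s - 10.013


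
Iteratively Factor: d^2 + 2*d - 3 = (d + 3)*(d - 1)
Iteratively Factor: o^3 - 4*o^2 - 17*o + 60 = (o - 5)*(o^2 + o - 12) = (o - 5)*(o + 4)*(o - 3)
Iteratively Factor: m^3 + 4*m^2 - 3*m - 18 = (m + 3)*(m^2 + m - 6) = (m - 2)*(m + 3)*(m + 3)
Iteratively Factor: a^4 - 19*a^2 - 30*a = (a + 3)*(a^3 - 3*a^2 - 10*a) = (a + 2)*(a + 3)*(a^2 - 5*a) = (a - 5)*(a + 2)*(a + 3)*(a)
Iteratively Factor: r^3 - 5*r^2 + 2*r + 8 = (r + 1)*(r^2 - 6*r + 8) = (r - 2)*(r + 1)*(r - 4)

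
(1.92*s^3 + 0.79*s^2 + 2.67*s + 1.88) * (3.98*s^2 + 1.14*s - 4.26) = 7.6416*s^5 + 5.333*s^4 + 3.348*s^3 + 7.1608*s^2 - 9.231*s - 8.0088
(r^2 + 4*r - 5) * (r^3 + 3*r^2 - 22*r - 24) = r^5 + 7*r^4 - 15*r^3 - 127*r^2 + 14*r + 120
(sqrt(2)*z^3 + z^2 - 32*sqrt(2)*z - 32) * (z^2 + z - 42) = sqrt(2)*z^5 + z^4 + sqrt(2)*z^4 - 74*sqrt(2)*z^3 + z^3 - 74*z^2 - 32*sqrt(2)*z^2 - 32*z + 1344*sqrt(2)*z + 1344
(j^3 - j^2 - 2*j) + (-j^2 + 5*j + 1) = j^3 - 2*j^2 + 3*j + 1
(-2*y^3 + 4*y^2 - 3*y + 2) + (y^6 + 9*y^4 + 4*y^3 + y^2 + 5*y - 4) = y^6 + 9*y^4 + 2*y^3 + 5*y^2 + 2*y - 2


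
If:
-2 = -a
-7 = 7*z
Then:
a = 2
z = -1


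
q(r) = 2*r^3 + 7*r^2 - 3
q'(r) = 6*r^2 + 14*r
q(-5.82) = -160.17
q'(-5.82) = 121.75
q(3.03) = 116.90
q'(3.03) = 97.51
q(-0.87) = 0.98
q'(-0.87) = -7.64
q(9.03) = 2040.41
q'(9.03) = 615.67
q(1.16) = 9.54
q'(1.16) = 24.31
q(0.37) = -1.94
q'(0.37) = 6.00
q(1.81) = 31.79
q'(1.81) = 45.00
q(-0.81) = 0.53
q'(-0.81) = -7.40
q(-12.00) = -2451.00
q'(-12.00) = 696.00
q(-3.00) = 6.00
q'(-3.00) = 12.00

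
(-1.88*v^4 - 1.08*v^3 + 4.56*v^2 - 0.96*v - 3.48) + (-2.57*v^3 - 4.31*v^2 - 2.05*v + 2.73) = -1.88*v^4 - 3.65*v^3 + 0.25*v^2 - 3.01*v - 0.75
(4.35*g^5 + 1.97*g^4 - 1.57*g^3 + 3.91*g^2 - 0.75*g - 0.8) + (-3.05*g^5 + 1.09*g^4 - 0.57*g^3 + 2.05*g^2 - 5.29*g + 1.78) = 1.3*g^5 + 3.06*g^4 - 2.14*g^3 + 5.96*g^2 - 6.04*g + 0.98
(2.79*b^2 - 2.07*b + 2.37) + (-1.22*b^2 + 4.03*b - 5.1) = 1.57*b^2 + 1.96*b - 2.73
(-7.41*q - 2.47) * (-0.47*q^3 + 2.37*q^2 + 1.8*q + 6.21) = 3.4827*q^4 - 16.4008*q^3 - 19.1919*q^2 - 50.4621*q - 15.3387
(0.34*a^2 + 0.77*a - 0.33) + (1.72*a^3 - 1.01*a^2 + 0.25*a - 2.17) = 1.72*a^3 - 0.67*a^2 + 1.02*a - 2.5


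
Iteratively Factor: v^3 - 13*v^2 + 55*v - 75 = (v - 5)*(v^2 - 8*v + 15) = (v - 5)^2*(v - 3)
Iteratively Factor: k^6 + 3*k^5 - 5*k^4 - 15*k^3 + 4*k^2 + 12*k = (k + 1)*(k^5 + 2*k^4 - 7*k^3 - 8*k^2 + 12*k) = (k - 1)*(k + 1)*(k^4 + 3*k^3 - 4*k^2 - 12*k) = (k - 1)*(k + 1)*(k + 3)*(k^3 - 4*k) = (k - 2)*(k - 1)*(k + 1)*(k + 3)*(k^2 + 2*k) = k*(k - 2)*(k - 1)*(k + 1)*(k + 3)*(k + 2)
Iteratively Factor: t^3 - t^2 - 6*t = (t + 2)*(t^2 - 3*t) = t*(t + 2)*(t - 3)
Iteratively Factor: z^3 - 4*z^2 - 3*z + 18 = (z - 3)*(z^2 - z - 6) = (z - 3)^2*(z + 2)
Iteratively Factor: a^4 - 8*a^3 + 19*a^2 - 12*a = (a - 4)*(a^3 - 4*a^2 + 3*a) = (a - 4)*(a - 3)*(a^2 - a) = a*(a - 4)*(a - 3)*(a - 1)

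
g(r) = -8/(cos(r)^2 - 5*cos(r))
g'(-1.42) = -70.03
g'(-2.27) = -2.92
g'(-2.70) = -0.82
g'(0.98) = 4.22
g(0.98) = 3.23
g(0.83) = 2.74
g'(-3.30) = 0.25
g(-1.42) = 10.98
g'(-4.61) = 152.29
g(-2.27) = -2.20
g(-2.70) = -1.50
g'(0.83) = 2.53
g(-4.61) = -15.34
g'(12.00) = -1.16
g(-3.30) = -1.35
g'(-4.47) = 26.90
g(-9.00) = -1.49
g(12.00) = 2.28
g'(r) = -8*(2*sin(r)*cos(r) - 5*sin(r))/(cos(r)^2 - 5*cos(r))^2 = 8*(5 - 2*cos(r))*sin(r)/((cos(r) - 5)^2*cos(r)^2)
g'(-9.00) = -0.78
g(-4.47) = -6.36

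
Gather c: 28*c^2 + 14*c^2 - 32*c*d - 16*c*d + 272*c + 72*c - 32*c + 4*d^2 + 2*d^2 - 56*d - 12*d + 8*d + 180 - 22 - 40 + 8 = 42*c^2 + c*(312 - 48*d) + 6*d^2 - 60*d + 126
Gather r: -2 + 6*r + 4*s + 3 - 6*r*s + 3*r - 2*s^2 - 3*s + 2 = r*(9 - 6*s) - 2*s^2 + s + 3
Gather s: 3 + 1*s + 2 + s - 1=2*s + 4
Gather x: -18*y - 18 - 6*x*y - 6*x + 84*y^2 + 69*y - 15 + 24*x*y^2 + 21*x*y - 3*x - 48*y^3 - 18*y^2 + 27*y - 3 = x*(24*y^2 + 15*y - 9) - 48*y^3 + 66*y^2 + 78*y - 36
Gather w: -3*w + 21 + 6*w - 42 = 3*w - 21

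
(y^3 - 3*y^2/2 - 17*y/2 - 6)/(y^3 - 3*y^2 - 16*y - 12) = (y^2 - 5*y/2 - 6)/(y^2 - 4*y - 12)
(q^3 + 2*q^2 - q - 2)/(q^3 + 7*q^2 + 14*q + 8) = (q - 1)/(q + 4)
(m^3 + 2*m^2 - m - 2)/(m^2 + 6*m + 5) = (m^2 + m - 2)/(m + 5)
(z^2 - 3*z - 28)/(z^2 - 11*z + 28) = (z + 4)/(z - 4)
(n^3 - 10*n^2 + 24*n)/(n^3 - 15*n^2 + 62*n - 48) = n*(n - 4)/(n^2 - 9*n + 8)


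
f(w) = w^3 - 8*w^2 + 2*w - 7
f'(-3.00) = 77.00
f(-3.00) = -112.00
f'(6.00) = 14.00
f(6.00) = -67.00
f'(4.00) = -14.00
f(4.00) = -63.00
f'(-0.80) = 16.72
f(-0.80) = -14.23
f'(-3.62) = 99.23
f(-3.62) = -166.51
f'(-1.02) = 21.44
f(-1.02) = -18.42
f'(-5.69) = 190.17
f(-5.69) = -461.61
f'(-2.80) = 70.32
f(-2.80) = -97.27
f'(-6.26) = 219.72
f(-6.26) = -578.34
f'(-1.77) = 39.72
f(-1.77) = -41.15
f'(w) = 3*w^2 - 16*w + 2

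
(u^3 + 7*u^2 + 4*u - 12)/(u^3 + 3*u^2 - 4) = (u + 6)/(u + 2)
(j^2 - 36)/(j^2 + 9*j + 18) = (j - 6)/(j + 3)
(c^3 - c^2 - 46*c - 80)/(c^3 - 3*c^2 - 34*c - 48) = (c + 5)/(c + 3)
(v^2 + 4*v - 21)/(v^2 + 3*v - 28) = (v - 3)/(v - 4)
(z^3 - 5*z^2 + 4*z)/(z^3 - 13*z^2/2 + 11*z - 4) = 2*z*(z - 1)/(2*z^2 - 5*z + 2)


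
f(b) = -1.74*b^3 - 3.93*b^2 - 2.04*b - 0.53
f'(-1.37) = -1.07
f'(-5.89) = -136.84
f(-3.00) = 17.20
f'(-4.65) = -78.36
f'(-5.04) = -95.02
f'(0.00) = -2.04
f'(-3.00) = -25.44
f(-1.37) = -0.64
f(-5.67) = 201.87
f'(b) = -5.22*b^2 - 7.86*b - 2.04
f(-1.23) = -0.73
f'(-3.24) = -31.37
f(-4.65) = 98.93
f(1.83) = -28.09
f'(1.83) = -33.91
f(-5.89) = 230.69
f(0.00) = -0.53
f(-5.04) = 132.69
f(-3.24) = 24.01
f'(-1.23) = -0.27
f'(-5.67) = -125.29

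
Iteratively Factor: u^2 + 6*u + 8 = (u + 4)*(u + 2)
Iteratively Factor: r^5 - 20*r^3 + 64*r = (r - 2)*(r^4 + 2*r^3 - 16*r^2 - 32*r) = (r - 2)*(r + 2)*(r^3 - 16*r) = r*(r - 2)*(r + 2)*(r^2 - 16) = r*(r - 4)*(r - 2)*(r + 2)*(r + 4)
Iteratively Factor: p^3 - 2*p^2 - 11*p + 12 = (p - 1)*(p^2 - p - 12) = (p - 4)*(p - 1)*(p + 3)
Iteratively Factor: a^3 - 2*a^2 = (a - 2)*(a^2) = a*(a - 2)*(a)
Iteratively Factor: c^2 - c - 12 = (c + 3)*(c - 4)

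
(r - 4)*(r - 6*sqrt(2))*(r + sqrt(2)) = r^3 - 5*sqrt(2)*r^2 - 4*r^2 - 12*r + 20*sqrt(2)*r + 48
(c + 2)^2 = c^2 + 4*c + 4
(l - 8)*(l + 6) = l^2 - 2*l - 48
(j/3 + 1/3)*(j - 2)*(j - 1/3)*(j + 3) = j^4/3 + 5*j^3/9 - 17*j^2/9 - 13*j/9 + 2/3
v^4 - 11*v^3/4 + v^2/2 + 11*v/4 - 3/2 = (v - 2)*(v - 1)*(v - 3/4)*(v + 1)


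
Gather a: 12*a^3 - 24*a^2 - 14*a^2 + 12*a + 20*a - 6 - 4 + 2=12*a^3 - 38*a^2 + 32*a - 8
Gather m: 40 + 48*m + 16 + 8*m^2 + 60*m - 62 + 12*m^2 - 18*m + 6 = 20*m^2 + 90*m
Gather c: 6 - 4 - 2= 0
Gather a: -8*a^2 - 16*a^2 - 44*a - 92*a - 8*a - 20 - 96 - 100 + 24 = -24*a^2 - 144*a - 192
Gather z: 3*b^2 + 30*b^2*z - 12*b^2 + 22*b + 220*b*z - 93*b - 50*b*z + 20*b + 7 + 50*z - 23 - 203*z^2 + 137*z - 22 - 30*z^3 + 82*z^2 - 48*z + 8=-9*b^2 - 51*b - 30*z^3 - 121*z^2 + z*(30*b^2 + 170*b + 139) - 30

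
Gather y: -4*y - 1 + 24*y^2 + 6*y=24*y^2 + 2*y - 1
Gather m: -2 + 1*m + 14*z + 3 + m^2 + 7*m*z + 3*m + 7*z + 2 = m^2 + m*(7*z + 4) + 21*z + 3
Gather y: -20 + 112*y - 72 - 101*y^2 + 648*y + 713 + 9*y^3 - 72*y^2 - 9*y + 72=9*y^3 - 173*y^2 + 751*y + 693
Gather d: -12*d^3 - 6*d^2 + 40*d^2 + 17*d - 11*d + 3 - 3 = -12*d^3 + 34*d^2 + 6*d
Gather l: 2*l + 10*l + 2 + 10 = 12*l + 12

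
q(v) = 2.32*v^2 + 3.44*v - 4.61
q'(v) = 4.64*v + 3.44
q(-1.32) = -5.11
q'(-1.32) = -2.68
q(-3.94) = 17.85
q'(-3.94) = -14.84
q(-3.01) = 6.06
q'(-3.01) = -10.53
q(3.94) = 44.96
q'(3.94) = 21.72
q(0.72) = -0.93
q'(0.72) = 6.78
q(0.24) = -3.65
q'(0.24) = 4.55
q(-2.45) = 0.89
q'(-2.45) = -7.93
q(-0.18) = -5.15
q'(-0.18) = 2.60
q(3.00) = 26.59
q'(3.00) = 17.36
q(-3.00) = 5.95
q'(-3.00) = -10.48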